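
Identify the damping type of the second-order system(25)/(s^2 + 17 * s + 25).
Standard form: ωn²/(s²+2ζωn·s+ωn²) gives ωn=5, ζ=1.7.
Overdamped (ζ = 1.7 > 1)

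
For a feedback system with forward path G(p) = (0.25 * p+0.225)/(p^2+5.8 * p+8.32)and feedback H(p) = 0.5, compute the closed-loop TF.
Closed-loop T = G/(1+GH).
Numerator: G_num * H_den = 0.25*p + 0.225.
Denominator: G_den * H_den + G_num * H_num = (p^2 + 5.8*p + 8.32) + (0.125*p + 0.1125) = p^2 + 5.925*p + 8.4325.
T(p) = (0.25*p + 0.225)/(p^2 + 5.925*p + 8.4325)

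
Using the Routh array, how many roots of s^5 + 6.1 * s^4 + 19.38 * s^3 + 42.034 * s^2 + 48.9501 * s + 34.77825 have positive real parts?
Routh array:
s^5: [1, 19.38, 48.9501]; s^4: [6.1, 42.034, 34.77825]; s^3: [12.4892, 43.2487]; s^2: [20.9103, 34.77825]; s^1: [22.4766]; s^0: [34.77825]
First column: [1, 6.1, 12.4892, 20.9103, 22.4766, 34.77825]. Sign changes = RHP roots = 0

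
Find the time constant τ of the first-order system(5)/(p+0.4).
First-order system: τ = -1/pole. Pole = -0.4. τ = -1/(-0.4) = 2.5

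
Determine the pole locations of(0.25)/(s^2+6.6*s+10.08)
Set denominator = 0: s^2 + 6.6*s + 10.08 = (s + 4.2)(s + 2.4) = 0 → Poles: -2.4, -4.2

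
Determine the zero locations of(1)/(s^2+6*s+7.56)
Numerator is a nonzero constant (1) → Zeros: none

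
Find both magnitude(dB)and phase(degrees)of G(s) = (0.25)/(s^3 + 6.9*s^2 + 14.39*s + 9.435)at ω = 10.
Substitute s = j*10: G(j10) = -0.00014225 + 0.000178939j.
|G| = 20*log₁₀(sqrt(Re²+Im²)) = -72.82 dB.
∠G = atan2(Im, Re) = 128.48° (principal value).
Summing the individual angle contributions Σ∠(j10 − zᵢ) − Σ∠(j10 − pₖ) over the 0 zero(s) and 3 pole(s), each followed continuously from ω = 0 (DC phase referenced to (−180°, 180°]), gives -231.52°, i.e. the principal value - 360°. Continuous Bode phase = -231.52°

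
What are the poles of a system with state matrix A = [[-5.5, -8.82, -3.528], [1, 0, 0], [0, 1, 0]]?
Eigenvalues solve det(λI - A) = 0.
Characteristic polynomial: λ^3 + 5.5*λ^2 + 8.82*λ + 3.528 = 0.
Factor: (λ + 2.8)(λ + 2.1)(λ + 0.6) = 0.
Roots: -0.6, -2.1, -2.8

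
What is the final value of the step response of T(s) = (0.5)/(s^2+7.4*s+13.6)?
FVT: lim_{t→∞} y(t) = lim_{s→0} s*Y(s) where Y(s) = T(s)/s.
= lim_{s→0} T(s) = T(0) = num(0)/den(0) = 0.5/13.6 = 0.03676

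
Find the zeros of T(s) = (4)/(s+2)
Numerator is a nonzero constant (4) → Zeros: none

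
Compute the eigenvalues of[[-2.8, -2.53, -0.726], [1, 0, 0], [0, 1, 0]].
Eigenvalues solve det(λI - A) = 0.
Characteristic polynomial: λ^3 + 2.8*λ^2 + 2.53*λ + 0.726 = 0.
Factor: (λ + 1.1)(λ + 0.6)(λ + 1.1) = 0.
Roots: -0.6, -1.1, -1.1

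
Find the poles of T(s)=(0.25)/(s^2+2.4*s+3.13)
Set denominator = 0: s^2 + 2.4*s + 3.13 = 0 → Poles: -1.2 + 1.3j, -1.2 - 1.3j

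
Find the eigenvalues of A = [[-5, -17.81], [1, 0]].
Eigenvalues solve det(λI - A) = 0.
Characteristic polynomial: λ^2 + 5*λ + 17.81 = 0.
Roots: -2.5 + 3.4j, -2.5 - 3.4j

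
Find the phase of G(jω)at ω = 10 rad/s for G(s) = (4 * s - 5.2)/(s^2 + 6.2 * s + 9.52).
Substitute s = j*10: G(j10) = 0.245249 - 0.274034j.
∠G(j10) = atan2(Im, Re) = atan2(-0.274034, 0.245249) = -48.17°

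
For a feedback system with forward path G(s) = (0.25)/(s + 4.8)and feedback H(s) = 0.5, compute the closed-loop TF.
Closed-loop T = G/(1+GH).
Numerator: G_num * H_den = 0.25.
Denominator: G_den * H_den + G_num * H_num = (s + 4.8) + (0.125) = s + 4.925.
T(s) = (0.25)/(s + 4.925)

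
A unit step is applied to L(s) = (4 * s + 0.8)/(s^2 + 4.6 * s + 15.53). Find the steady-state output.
FVT: lim_{t→∞} y(t) = lim_{s→0} s*Y(s) where Y(s) = L(s)/s.
= lim_{s→0} L(s) = L(0) = num(0)/den(0) = 0.8/15.53 = 0.05151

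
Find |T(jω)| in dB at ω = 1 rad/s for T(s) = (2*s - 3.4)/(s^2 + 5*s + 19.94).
Substitute s = j*1: T(j1) = -0.141758 + 0.14302j.
|T(j1)| = sqrt(Re² + Im²) = 0.2014.
20*log₁₀(0.2014) = -13.92 dB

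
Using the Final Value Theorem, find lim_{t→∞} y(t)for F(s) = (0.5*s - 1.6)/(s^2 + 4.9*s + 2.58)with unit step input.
FVT: lim_{t→∞} y(t) = lim_{s→0} s*Y(s) where Y(s) = F(s)/s.
= lim_{s→0} F(s) = F(0) = num(0)/den(0) = -1.6/2.58 = -0.6202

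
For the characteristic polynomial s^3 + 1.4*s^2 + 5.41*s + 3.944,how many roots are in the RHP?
s^3 + 1.4*s^2 + 5.41*s + 3.944 = (s + 0.8)(s^2 + 0.6*s + 4.93). Poles: -0.3 + 2.2j, -0.3 - 2.2j, -0.8. RHP poles (Re>0): 0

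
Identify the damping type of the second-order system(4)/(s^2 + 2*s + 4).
Standard form: ωn²/(s²+2ζωn·s+ωn²) gives ωn=2, ζ=0.5.
Underdamped (ζ = 0.5 < 1)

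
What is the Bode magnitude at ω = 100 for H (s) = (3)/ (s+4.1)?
Substitute s = j*100: H(j100) = 0.00122794 - 0.0299497j.
|H(j100)| = sqrt(Re² + Im²) = 0.02997.
20*log₁₀(0.02997) = -30.46 dB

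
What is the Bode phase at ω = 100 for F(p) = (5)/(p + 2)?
Substitute p = j*100: F(j100) = 0.0009996 - 0.04998j.
∠F(j100) = atan2(Im, Re) = atan2(-0.04998, 0.0009996) = -88.85°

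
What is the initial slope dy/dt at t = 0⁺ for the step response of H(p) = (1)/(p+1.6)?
IVT: y'(0⁺) = lim_{p→∞} p²·Y(p) = lim_{p→∞} p·H(p).
deg(num) = 0, deg(den) = 1, relative degree = 1, so p·H(p) → (leading num)/(leading den) = 1/1 = 1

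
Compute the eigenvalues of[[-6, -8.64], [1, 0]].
Eigenvalues solve det(λI - A) = 0.
Characteristic polynomial: λ^2 + 6*λ + 8.64 = 0.
Factor: (λ + 3.6)(λ + 2.4) = 0.
Roots: -2.4, -3.6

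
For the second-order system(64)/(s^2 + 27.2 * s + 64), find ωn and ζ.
Standard form: ωn²/(s²+2ζωn·s+ωn²).
const=64=ωn² → ωn=8, s coeff=27.2=2ζωn → ζ=1.7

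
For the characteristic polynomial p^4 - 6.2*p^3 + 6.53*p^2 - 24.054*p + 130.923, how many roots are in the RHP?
p^4 - 6.2*p^3 + 6.53*p^2 - 24.054*p + 130.923 = (p - 4.5)(p - 3.9)(p^2 + 2.2*p + 7.46). Poles: -1.1 + 2.5j, -1.1 - 2.5j, 3.9, 4.5. RHP poles (Re>0): 2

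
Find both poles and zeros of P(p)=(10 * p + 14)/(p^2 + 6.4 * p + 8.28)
Set denominator = 0: p^2 + 6.4*p + 8.28 = (p + 1.8)(p + 4.6) = 0 → Poles: -1.8, -4.6
Set numerator = 0: 10*p + 14 = 0 → Zeros: -1.4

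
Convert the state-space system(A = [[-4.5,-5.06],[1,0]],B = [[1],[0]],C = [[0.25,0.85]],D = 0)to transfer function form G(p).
G(p) = C(pI - A)⁻¹B + D.
Characteristic polynomial det(pI - A) = p^2 + 4.5*p + 5.06.
Numerator from C·adj(pI-A)·B + D·det(pI-A) = 0.25*p + 0.85.
G(p) = (0.25*p + 0.85)/(p^2 + 4.5*p + 5.06)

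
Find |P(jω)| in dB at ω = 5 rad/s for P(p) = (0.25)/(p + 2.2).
Substitute p = j*5: P(j5) = 0.0184316 - 0.0418901j.
|P(j5)| = sqrt(Re² + Im²) = 0.04577.
20*log₁₀(0.04577) = -26.79 dB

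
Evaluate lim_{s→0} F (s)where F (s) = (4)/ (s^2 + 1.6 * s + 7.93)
DC gain = F(0) = num(0)/den(0) = 4/7.93 = 0.5044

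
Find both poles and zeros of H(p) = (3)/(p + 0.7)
Set denominator = 0: p + 0.7 = 0 → Poles: -0.7
Numerator is a nonzero constant (3) → Zeros: none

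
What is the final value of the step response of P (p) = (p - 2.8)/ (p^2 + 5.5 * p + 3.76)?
FVT: lim_{t→∞} y(t) = lim_{p→0} p*Y(p) where Y(p) = P(p)/p.
= lim_{p→0} P(p) = P(0) = num(0)/den(0) = -2.8/3.76 = -0.7447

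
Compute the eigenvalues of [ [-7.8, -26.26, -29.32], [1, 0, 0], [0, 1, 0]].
Eigenvalues solve det(λI - A) = 0.
Characteristic polynomial: λ^3 + 7.8*λ^2 + 26.26*λ + 29.32 = 0.
Factor: (λ + 2)(λ^2 + 5.8*λ + 14.66) = 0.
Roots: -2, -2.9 + 2.5j, -2.9 - 2.5j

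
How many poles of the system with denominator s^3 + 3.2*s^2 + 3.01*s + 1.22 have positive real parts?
s^3 + 3.2*s^2 + 3.01*s + 1.22 = (s + 2)(s^2 + 1.2*s + 0.61). Poles: -0.6 + 0.5j, -0.6 - 0.5j, -2. RHP poles (Re>0): 0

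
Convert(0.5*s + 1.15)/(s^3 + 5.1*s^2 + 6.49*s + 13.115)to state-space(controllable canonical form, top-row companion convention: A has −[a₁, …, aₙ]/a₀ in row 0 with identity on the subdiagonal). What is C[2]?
Reachable canonical form: C = numerator coefficients (right-aligned, zero-padded to length n).
num = 0.5*s + 1.15, C = [[0, 0.5, 1.15]].
C[2] = 1.15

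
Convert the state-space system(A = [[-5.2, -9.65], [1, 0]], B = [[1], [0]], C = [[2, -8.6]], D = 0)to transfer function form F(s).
F(s) = C(sI - A)⁻¹B + D.
Characteristic polynomial det(sI - A) = s^2 + 5.2*s + 9.65.
Numerator from C·adj(sI-A)·B + D·det(sI-A) = 2*s - 8.6.
F(s) = (2*s - 8.6)/(s^2 + 5.2*s + 9.65)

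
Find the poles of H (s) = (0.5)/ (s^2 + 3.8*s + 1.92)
Set denominator = 0: s^2 + 3.8*s + 1.92 = (s + 3.2)(s + 0.6) = 0 → Poles: -0.6, -3.2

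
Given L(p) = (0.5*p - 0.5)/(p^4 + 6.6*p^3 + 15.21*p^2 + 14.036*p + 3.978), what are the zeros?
Set numerator = 0: 0.5*p - 0.5 = 0 → Zeros: 1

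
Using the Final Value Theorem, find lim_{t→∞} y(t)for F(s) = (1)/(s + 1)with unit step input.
FVT: lim_{t→∞} y(t) = lim_{s→0} s*Y(s) where Y(s) = F(s)/s.
= lim_{s→0} F(s) = F(0) = num(0)/den(0) = 1/1 = 1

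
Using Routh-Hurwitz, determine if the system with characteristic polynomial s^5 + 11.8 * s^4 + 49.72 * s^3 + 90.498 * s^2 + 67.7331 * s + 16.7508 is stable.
Routh array:
s^5: [1, 49.72, 67.7331]; s^4: [11.8, 90.498, 16.7508]; s^3: [42.0507, 66.3135]; s^2: [71.8895, 16.7508]; s^1: [56.5154]; s^0: [16.7508]
First column: [1, 11.8, 42.0507, 71.8895, 56.5154, 16.7508]. Sign changes = 0.
Yes, stable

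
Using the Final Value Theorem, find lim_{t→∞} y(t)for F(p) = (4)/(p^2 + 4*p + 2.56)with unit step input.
FVT: lim_{t→∞} y(t) = lim_{p→0} p*Y(p) where Y(p) = F(p)/p.
= lim_{p→0} F(p) = F(0) = num(0)/den(0) = 4/2.56 = 1.562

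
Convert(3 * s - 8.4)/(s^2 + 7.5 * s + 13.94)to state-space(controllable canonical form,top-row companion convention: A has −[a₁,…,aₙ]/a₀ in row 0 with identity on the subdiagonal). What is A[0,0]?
Reachable canonical form for den = s^2 + 7.5*s + 13.94: top row of A = -[a₁,a₂,...,aₙ]/a₀, ones on the subdiagonal, zeros elsewhere.
A = [[-7.5, -13.94], [1, 0]].
A[0,0] = -7.5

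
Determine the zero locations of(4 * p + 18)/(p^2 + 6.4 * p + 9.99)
Set numerator = 0: 4*p + 18 = 0 → Zeros: -4.5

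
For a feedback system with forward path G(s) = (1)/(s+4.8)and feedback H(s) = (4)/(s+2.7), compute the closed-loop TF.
Closed-loop T = G/(1+GH).
Numerator: G_num * H_den = s + 2.7.
Denominator: G_den * H_den + G_num * H_num = (s^2 + 7.5*s + 12.96) + (4) = s^2 + 7.5*s + 16.96.
T(s) = (s + 2.7)/(s^2 + 7.5*s + 16.96)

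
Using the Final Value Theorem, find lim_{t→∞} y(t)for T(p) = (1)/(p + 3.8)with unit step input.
FVT: lim_{t→∞} y(t) = lim_{p→0} p*Y(p) where Y(p) = T(p)/p.
= lim_{p→0} T(p) = T(0) = num(0)/den(0) = 1/3.8 = 0.2632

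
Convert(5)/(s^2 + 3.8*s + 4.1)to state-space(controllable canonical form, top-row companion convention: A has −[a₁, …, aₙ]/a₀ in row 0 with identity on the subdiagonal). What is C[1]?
Reachable canonical form: C = numerator coefficients (right-aligned, zero-padded to length n).
num = 5, C = [[0, 5]].
C[1] = 5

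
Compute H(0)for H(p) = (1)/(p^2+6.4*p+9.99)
DC gain = H(0) = num(0)/den(0) = 1/9.99 = 0.1001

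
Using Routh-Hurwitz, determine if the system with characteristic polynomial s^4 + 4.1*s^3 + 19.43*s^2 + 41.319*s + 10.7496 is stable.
Routh array:
s^4: [1, 19.43, 10.7496]; s^3: [4.1, 41.319]; s^2: [9.3522, 10.7496]; s^1: [36.6064]; s^0: [10.7496]
First column: [1, 4.1, 9.3522, 36.6064, 10.7496]. Sign changes = 0.
Yes, stable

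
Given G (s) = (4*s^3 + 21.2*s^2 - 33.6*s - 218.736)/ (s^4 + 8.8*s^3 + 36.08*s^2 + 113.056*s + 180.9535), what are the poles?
Set denominator = 0: s^4 + 8.8*s^3 + 36.08*s^2 + 113.056*s + 180.9535 = (s + 3.5)(s + 4.1)(s^2 + 1.2*s + 12.61) = 0 → Poles: -0.6 + 3.5j, -0.6 - 3.5j, -3.5, -4.1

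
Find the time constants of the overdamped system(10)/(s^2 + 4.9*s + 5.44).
Overdamped: real poles at -3.2, -1.7. τ = -1/pole → τ₁ = 0.3125, τ₂ = 0.5882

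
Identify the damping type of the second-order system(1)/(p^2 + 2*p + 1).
Standard form: ωn²/(p²+2ζωn·p+ωn²) gives ωn=1, ζ=1.
Critically damped (ζ = 1)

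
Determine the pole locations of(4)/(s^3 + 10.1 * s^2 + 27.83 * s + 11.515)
Set denominator = 0: s^3 + 10.1*s^2 + 27.83*s + 11.515 = (s + 4.7)(s + 4.9)(s + 0.5) = 0 → Poles: -0.5, -4.7, -4.9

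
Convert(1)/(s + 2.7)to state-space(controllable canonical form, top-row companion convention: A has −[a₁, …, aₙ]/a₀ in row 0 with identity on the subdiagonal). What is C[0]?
Reachable canonical form: C = numerator coefficients (right-aligned, zero-padded to length n).
num = 1, C = [[1]].
C[0] = 1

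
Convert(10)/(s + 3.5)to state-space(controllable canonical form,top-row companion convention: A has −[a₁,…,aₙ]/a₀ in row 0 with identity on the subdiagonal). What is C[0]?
Reachable canonical form: C = numerator coefficients (right-aligned, zero-padded to length n).
num = 10, C = [[10]].
C[0] = 10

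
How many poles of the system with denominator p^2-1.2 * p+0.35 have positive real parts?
p^2 - 1.2*p + 0.35 = (p - 0.7)(p - 0.5). Poles: 0.5, 0.7. RHP poles (Re>0): 2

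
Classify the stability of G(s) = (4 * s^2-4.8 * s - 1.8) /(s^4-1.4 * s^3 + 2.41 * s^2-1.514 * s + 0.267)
Denominator: s^4 - 1.4*s^3 + 2.41*s^2 - 1.514*s + 0.267 = (s - 0.3)(s - 0.5)(s^2 - 0.6*s + 1.78). Poles: 0.3, 0.3 + 1.3j, 0.3 - 1.3j, 0.5. Unstable (4 pole(s) in RHP)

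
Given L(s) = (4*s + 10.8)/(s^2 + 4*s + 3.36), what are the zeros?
Set numerator = 0: 4*s + 10.8 = 0 → Zeros: -2.7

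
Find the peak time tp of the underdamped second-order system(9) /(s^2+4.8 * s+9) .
Standard form: ωn²/(s²+2ζωn·s+ωn²) → ωn = 3, ζ = 0.8.
ωd = ωn·√(1-ζ²) = 3·√(1-0.8²) = 1.8.
tp = π/ωd = π/1.8 = 1.745 s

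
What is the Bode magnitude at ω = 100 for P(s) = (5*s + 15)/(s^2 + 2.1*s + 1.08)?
Substitute s = j*100: P(j100) = -0.000449737 - 0.0500148j.
|P(j100)| = sqrt(Re² + Im²) = 0.05002.
20*log₁₀(0.05002) = -26.02 dB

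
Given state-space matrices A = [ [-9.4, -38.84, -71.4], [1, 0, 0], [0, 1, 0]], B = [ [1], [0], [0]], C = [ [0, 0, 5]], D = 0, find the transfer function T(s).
T(s) = C(sI - A)⁻¹B + D.
Characteristic polynomial det(sI - A) = s^3 + 9.4*s^2 + 38.84*s + 71.4.
Numerator from C·adj(sI-A)·B + D·det(sI-A) = 5.
T(s) = (5)/(s^3 + 9.4*s^2 + 38.84*s + 71.4)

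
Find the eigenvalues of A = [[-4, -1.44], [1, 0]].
Eigenvalues solve det(λI - A) = 0.
Characteristic polynomial: λ^2 + 4*λ + 1.44 = 0.
Factor: (λ + 0.4)(λ + 3.6) = 0.
Roots: -0.4, -3.6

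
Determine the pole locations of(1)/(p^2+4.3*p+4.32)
Set denominator = 0: p^2 + 4.3*p + 4.32 = (p + 2.7)(p + 1.6) = 0 → Poles: -1.6, -2.7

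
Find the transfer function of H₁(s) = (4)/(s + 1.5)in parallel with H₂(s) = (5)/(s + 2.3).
Parallel: H = H₁ + H₂ = (n₁·d₂ + n₂·d₁)/(d₁·d₂).
n₁·d₂ = 4*s + 9.2. n₂·d₁ = 5*s + 7.5. Sum = 9*s + 16.7. d₁·d₂ = s^2 + 3.8*s + 3.45.
H(s) = (9*s + 16.7)/(s^2 + 3.8*s + 3.45)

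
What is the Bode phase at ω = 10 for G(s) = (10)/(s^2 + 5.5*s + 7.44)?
Substitute s = j*10: G(j10) = -0.0798457 - 0.0474451j.
∠G(j10) = atan2(Im, Re) = atan2(-0.0474451, -0.0798457) = -149.28°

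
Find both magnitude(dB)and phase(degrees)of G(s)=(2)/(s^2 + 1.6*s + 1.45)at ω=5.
Substitute s = j*5: G(j5) = -0.0761394 - 0.0258648j.
|G| = 20*log₁₀(sqrt(Re²+Im²)) = -21.89 dB.
∠G = atan2(Im, Re) = -161.24°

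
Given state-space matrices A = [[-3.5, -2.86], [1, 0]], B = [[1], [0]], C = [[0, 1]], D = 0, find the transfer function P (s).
P(s) = C(sI - A)⁻¹B + D.
Characteristic polynomial det(sI - A) = s^2 + 3.5*s + 2.86.
Numerator from C·adj(sI-A)·B + D·det(sI-A) = 1.
P(s) = (1)/(s^2 + 3.5*s + 2.86)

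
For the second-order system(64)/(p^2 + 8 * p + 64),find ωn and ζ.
Standard form: ωn²/(p²+2ζωn·p+ωn²).
const=64=ωn² → ωn=8, p coeff=8=2ζωn → ζ=0.5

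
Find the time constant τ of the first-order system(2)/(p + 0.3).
First-order system: τ = -1/pole. Pole = -0.3. τ = -1/(-0.3) = 3.333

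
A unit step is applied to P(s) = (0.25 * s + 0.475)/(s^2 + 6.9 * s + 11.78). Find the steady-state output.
FVT: lim_{t→∞} y(t) = lim_{s→0} s*Y(s) where Y(s) = P(s)/s.
= lim_{s→0} P(s) = P(0) = num(0)/den(0) = 0.475/11.78 = 0.04032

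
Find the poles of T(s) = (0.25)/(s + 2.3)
Set denominator = 0: s + 2.3 = 0 → Poles: -2.3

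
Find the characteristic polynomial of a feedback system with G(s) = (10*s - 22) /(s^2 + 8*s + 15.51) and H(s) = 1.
Characteristic poly = G_den * H_den + G_num * H_num = (s^2 + 8*s + 15.51) + (10*s - 22) = s^2 + 18*s - 6.49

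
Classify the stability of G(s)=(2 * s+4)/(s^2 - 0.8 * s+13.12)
Denominator: s^2 - 0.8*s + 13.12. Poles: 0.4 + 3.6j, 0.4 - 3.6j. Unstable (2 pole(s) in RHP)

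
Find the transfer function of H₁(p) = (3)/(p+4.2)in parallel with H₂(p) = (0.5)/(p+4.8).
Parallel: H = H₁ + H₂ = (n₁·d₂ + n₂·d₁)/(d₁·d₂).
n₁·d₂ = 3*p + 14.4. n₂·d₁ = 0.5*p + 2.1. Sum = 3.5*p + 16.5. d₁·d₂ = p^2 + 9*p + 20.16.
H(p) = (3.5*p + 16.5)/(p^2 + 9*p + 20.16)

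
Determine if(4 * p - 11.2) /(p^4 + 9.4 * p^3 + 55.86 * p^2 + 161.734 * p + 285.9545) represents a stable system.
Denominator: p^4 + 9.4*p^3 + 55.86*p^2 + 161.734*p + 285.9545 = (p^2 + 5.2*p + 15.17)(p^2 + 4.2*p + 18.85). Poles: -2.1 + 3.8j, -2.1 - 3.8j, -2.6 + 2.9j, -2.6 - 2.9j. All Re(p)<0: Yes (stable)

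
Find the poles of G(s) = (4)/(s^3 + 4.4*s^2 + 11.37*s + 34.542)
Set denominator = 0: s^3 + 4.4*s^2 + 11.37*s + 34.542 = (s + 3.8)(s^2 + 0.6*s + 9.09) = 0 → Poles: -0.3 + 3j, -0.3 - 3j, -3.8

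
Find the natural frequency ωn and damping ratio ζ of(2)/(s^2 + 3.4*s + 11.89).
Underdamped: complex pole -1.7 + 3j. ωn = |pole| = 3.448, ζ = -Re(pole)/ωn = 0.493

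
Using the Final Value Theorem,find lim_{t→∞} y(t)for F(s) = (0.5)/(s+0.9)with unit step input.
FVT: lim_{t→∞} y(t) = lim_{s→0} s*Y(s) where Y(s) = F(s)/s.
= lim_{s→0} F(s) = F(0) = num(0)/den(0) = 0.5/0.9 = 0.5556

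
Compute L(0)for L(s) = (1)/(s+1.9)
DC gain = L(0) = num(0)/den(0) = 1/1.9 = 0.5263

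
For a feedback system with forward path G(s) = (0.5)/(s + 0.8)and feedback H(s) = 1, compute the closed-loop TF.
Closed-loop T = G/(1+GH).
Numerator: G_num * H_den = 0.5.
Denominator: G_den * H_den + G_num * H_num = (s + 0.8) + (0.5) = s + 1.3.
T(s) = (0.5)/(s + 1.3)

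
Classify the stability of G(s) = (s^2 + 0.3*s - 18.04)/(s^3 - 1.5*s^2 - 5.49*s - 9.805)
Denominator: s^3 - 1.5*s^2 - 5.49*s - 9.805 = (s - 3.7)(s^2 + 2.2*s + 2.65). Poles: -1.1 + 1.2j, -1.1 - 1.2j, 3.7. Unstable (1 pole(s) in RHP)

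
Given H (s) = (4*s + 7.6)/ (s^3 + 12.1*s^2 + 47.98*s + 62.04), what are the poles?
Set denominator = 0: s^3 + 12.1*s^2 + 47.98*s + 62.04 = (s + 4.7)(s + 3)(s + 4.4) = 0 → Poles: -3, -4.4, -4.7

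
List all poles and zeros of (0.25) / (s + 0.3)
Set denominator = 0: s + 0.3 = 0 → Poles: -0.3
Numerator is a nonzero constant (0.25) → Zeros: none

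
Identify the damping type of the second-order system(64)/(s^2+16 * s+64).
Standard form: ωn²/(s²+2ζωn·s+ωn²) gives ωn=8, ζ=1.
Critically damped (ζ = 1)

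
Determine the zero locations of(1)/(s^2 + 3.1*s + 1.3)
Numerator is a nonzero constant (1) → Zeros: none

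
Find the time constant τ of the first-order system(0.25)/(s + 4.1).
First-order system: τ = -1/pole. Pole = -4.1. τ = -1/(-4.1) = 0.2439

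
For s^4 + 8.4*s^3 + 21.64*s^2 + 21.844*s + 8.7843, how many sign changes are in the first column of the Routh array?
Routh array:
s^4: [1, 21.64, 8.7843]; s^3: [8.4, 21.844]; s^2: [19.0395, 8.7843]; s^1: [17.9685]; s^0: [8.7843]
First column: [1, 8.4, 19.0395, 17.9685, 8.7843]. Sign changes = 0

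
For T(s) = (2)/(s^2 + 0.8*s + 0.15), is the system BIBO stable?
Denominator: s^2 + 0.8*s + 0.15 = (s + 0.3)(s + 0.5). Poles: -0.3, -0.5. All Re(p)<0: Yes (stable)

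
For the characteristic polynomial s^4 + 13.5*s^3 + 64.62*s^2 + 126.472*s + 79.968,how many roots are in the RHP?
s^4 + 13.5*s^3 + 64.62*s^2 + 126.472*s + 79.968 = (s + 4.9)(s + 3.4)(s + 4)(s + 1.2). Poles: -1.2, -3.4, -4, -4.9. RHP poles (Re>0): 0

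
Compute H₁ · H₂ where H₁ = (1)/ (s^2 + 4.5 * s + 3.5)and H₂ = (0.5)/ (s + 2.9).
Series: H = H₁ · H₂ = (n₁·n₂)/(d₁·d₂).
Num: n₁·n₂ = 0.5. Den: d₁·d₂ = s^3 + 7.4*s^2 + 16.55*s + 10.15.
H(s) = (0.5)/(s^3 + 7.4*s^2 + 16.55*s + 10.15)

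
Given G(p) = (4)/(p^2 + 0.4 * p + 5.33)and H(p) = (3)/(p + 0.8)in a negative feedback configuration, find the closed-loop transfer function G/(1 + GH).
Closed-loop T = G/(1+GH).
Numerator: G_num * H_den = 4*p + 3.2.
Denominator: G_den * H_den + G_num * H_num = (p^3 + 1.2*p^2 + 5.65*p + 4.264) + (12) = p^3 + 1.2*p^2 + 5.65*p + 16.264.
T(p) = (4*p + 3.2)/(p^3 + 1.2*p^2 + 5.65*p + 16.264)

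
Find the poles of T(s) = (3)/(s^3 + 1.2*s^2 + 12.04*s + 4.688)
Set denominator = 0: s^3 + 1.2*s^2 + 12.04*s + 4.688 = (s + 0.4)(s^2 + 0.8*s + 11.72) = 0 → Poles: -0.4, -0.4 + 3.4j, -0.4 - 3.4j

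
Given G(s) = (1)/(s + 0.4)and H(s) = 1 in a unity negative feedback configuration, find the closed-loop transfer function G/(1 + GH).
Closed-loop T = G/(1+GH).
Numerator: G_num * H_den = 1.
Denominator: G_den * H_den + G_num * H_num = (s + 0.4) + (1) = s + 1.4.
T(s) = (1)/(s + 1.4)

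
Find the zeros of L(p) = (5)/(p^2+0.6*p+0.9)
Numerator is a nonzero constant (5) → Zeros: none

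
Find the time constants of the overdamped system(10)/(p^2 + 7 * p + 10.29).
Overdamped: real poles at -4.9, -2.1. τ = -1/pole → τ₁ = 0.2041, τ₂ = 0.4762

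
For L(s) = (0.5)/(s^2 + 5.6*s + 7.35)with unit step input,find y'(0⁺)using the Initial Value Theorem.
IVT: y'(0⁺) = lim_{s→∞} s²·Y(s) = lim_{s→∞} s·L(s).
deg(num) = 0, deg(den) = 2, relative degree = 2 ≥ 2, so s·L(s) → 0. Initial slope = 0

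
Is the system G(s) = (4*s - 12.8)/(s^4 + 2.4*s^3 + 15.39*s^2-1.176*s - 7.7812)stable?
Denominator: s^4 + 2.4*s^3 + 15.39*s^2 - 1.176*s - 7.7812 = (s - 0.7)(s + 0.7)(s^2 + 2.4*s + 15.88). Poles: -0.7, -1.2 + 3.8j, -1.2 - 3.8j, 0.7. All Re(p)<0: No (unstable)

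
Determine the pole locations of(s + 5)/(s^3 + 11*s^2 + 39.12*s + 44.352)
Set denominator = 0: s^3 + 11*s^2 + 39.12*s + 44.352 = (s + 2.4)(s + 4.2)(s + 4.4) = 0 → Poles: -2.4, -4.2, -4.4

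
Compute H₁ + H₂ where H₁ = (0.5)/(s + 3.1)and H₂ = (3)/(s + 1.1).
Parallel: H = H₁ + H₂ = (n₁·d₂ + n₂·d₁)/(d₁·d₂).
n₁·d₂ = 0.5*s + 0.55. n₂·d₁ = 3*s + 9.3. Sum = 3.5*s + 9.85. d₁·d₂ = s^2 + 4.2*s + 3.41.
H(s) = (3.5*s + 9.85)/(s^2 + 4.2*s + 3.41)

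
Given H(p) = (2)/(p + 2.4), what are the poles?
Set denominator = 0: p + 2.4 = 0 → Poles: -2.4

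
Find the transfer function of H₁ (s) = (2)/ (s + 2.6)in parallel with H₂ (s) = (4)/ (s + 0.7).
Parallel: H = H₁ + H₂ = (n₁·d₂ + n₂·d₁)/(d₁·d₂).
n₁·d₂ = 2*s + 1.4. n₂·d₁ = 4*s + 10.4. Sum = 6*s + 11.8. d₁·d₂ = s^2 + 3.3*s + 1.82.
H(s) = (6*s + 11.8)/(s^2 + 3.3*s + 1.82)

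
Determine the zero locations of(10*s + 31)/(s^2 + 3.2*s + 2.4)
Set numerator = 0: 10*s + 31 = 0 → Zeros: -3.1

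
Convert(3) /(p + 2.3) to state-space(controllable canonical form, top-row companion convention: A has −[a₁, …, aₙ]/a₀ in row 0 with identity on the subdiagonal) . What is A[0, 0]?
Reachable canonical form for den = p + 2.3: top row of A = -[a₁,a₂,...,aₙ]/a₀, ones on the subdiagonal, zeros elsewhere.
A = [[-2.3]].
A[0,0] = -2.3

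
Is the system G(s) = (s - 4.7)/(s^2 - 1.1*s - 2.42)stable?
Denominator: s^2 - 1.1*s - 2.42 = (s - 2.2)(s + 1.1). Poles: -1.1, 2.2. All Re(p)<0: No (unstable)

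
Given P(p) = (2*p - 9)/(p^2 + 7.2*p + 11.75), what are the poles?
Set denominator = 0: p^2 + 7.2*p + 11.75 = (p + 4.7)(p + 2.5) = 0 → Poles: -2.5, -4.7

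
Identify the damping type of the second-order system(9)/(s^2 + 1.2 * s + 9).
Standard form: ωn²/(s²+2ζωn·s+ωn²) gives ωn=3, ζ=0.2.
Underdamped (ζ = 0.2 < 1)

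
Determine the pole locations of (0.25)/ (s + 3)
Set denominator = 0: s + 3 = 0 → Poles: -3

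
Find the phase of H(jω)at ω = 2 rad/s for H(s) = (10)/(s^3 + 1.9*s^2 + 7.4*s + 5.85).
Substitute s = j*2: H(j2) = -0.354952 - 1.37924j.
∠H(j2) = atan2(Im, Re) = atan2(-1.37924, -0.354952) = -104.43°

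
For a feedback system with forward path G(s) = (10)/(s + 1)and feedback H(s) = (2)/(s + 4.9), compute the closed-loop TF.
Closed-loop T = G/(1+GH).
Numerator: G_num * H_den = 10*s + 49.
Denominator: G_den * H_den + G_num * H_num = (s^2 + 5.9*s + 4.9) + (20) = s^2 + 5.9*s + 24.9.
T(s) = (10*s + 49)/(s^2 + 5.9*s + 24.9)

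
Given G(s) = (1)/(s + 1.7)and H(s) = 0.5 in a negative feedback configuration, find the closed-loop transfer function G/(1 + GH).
Closed-loop T = G/(1+GH).
Numerator: G_num * H_den = 1.
Denominator: G_den * H_den + G_num * H_num = (s + 1.7) + (0.5) = s + 2.2.
T(s) = (1)/(s + 2.2)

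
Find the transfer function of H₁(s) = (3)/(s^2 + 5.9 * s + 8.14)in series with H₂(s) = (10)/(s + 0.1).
Series: H = H₁ · H₂ = (n₁·n₂)/(d₁·d₂).
Num: n₁·n₂ = 30. Den: d₁·d₂ = s^3 + 6*s^2 + 8.73*s + 0.814.
H(s) = (30)/(s^3 + 6*s^2 + 8.73*s + 0.814)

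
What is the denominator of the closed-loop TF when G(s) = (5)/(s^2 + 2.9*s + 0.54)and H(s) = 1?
Characteristic poly = G_den * H_den + G_num * H_num = (s^2 + 2.9*s + 0.54) + (5) = s^2 + 2.9*s + 5.54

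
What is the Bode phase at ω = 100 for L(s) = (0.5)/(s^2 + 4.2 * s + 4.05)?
Substitute s = j*100: L(j100) = -4.99321e-05 - 2.098e-06j.
∠L(j100) = atan2(Im, Re) = atan2(-2.098e-06, -4.99321e-05) = -177.59°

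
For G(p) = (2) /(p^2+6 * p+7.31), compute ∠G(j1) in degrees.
Substitute p = j*1: G(j1) = 0.166455 - 0.158278j.
∠G(j1) = atan2(Im, Re) = atan2(-0.158278, 0.166455) = -43.56°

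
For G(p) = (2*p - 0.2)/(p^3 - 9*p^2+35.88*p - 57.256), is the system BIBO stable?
Denominator: p^3 - 9*p^2 + 35.88*p - 57.256 = (p - 3.4)(p^2 - 5.6*p + 16.84). Poles: 2.8 + 3j, 2.8 - 3j, 3.4. All Re(p)<0: No (unstable)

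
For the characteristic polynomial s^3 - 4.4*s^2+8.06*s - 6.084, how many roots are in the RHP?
s^3 - 4.4*s^2 + 8.06*s - 6.084 = (s - 1.8)(s^2 - 2.6*s + 3.38). Poles: 1.3 + 1.3j, 1.3 - 1.3j, 1.8. RHP poles (Re>0): 3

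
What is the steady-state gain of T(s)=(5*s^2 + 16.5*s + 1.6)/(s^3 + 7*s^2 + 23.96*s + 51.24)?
DC gain = T(0) = num(0)/den(0) = 1.6/51.24 = 0.03123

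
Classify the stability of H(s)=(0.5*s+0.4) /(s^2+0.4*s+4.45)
Denominator: s^2 + 0.4*s + 4.45. Poles: -0.2 + 2.1j, -0.2 - 2.1j. Stable (all poles in LHP)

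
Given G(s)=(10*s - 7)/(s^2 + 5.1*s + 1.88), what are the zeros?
Set numerator = 0: 10*s - 7 = 0 → Zeros: 0.7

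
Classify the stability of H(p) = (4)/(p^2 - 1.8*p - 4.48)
Denominator: p^2 - 1.8*p - 4.48 = (p - 3.2)(p + 1.4). Poles: -1.4, 3.2. Unstable (1 pole(s) in RHP)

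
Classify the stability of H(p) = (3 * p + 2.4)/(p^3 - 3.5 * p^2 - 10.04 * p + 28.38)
Denominator: p^3 - 3.5*p^2 - 10.04*p + 28.38 = (p - 2.2)(p + 3)(p - 4.3). Poles: -3, 2.2, 4.3. Unstable (2 pole(s) in RHP)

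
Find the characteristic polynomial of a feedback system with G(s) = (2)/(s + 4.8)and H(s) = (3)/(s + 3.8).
Characteristic poly = G_den * H_den + G_num * H_num = (s^2 + 8.6*s + 18.24) + (6) = s^2 + 8.6*s + 24.24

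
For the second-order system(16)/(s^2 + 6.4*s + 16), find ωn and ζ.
Standard form: ωn²/(s²+2ζωn·s+ωn²).
const=16=ωn² → ωn=4, s coeff=6.4=2ζωn → ζ=0.8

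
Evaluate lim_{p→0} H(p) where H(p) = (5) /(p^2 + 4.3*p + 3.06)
DC gain = H(0) = num(0)/den(0) = 5/3.06 = 1.634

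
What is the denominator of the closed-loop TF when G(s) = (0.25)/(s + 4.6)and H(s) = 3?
Characteristic poly = G_den * H_den + G_num * H_num = (s + 4.6) + (0.75) = s + 5.35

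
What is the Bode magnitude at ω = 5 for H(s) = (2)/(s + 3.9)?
Substitute s = j*5: H(j5) = 0.193982 - 0.248694j.
|H(j5)| = sqrt(Re² + Im²) = 0.3154.
20*log₁₀(0.3154) = -10.02 dB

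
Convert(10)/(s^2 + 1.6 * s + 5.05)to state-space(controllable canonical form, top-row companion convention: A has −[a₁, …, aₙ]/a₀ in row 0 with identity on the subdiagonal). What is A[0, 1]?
Reachable canonical form for den = s^2 + 1.6*s + 5.05: top row of A = -[a₁,a₂,...,aₙ]/a₀, ones on the subdiagonal, zeros elsewhere.
A = [[-1.6, -5.05], [1, 0]].
A[0,1] = -5.05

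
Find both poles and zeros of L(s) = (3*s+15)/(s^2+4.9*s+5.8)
Set denominator = 0: s^2 + 4.9*s + 5.8 = (s + 2.9)(s + 2) = 0 → Poles: -2, -2.9
Set numerator = 0: 3*s + 15 = 0 → Zeros: -5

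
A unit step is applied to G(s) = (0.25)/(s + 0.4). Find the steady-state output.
FVT: lim_{t→∞} y(t) = lim_{s→0} s*Y(s) where Y(s) = G(s)/s.
= lim_{s→0} G(s) = G(0) = num(0)/den(0) = 0.25/0.4 = 0.625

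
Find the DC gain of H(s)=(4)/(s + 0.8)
DC gain = H(0) = num(0)/den(0) = 4/0.8 = 5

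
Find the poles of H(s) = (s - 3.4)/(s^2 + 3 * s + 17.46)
Set denominator = 0: s^2 + 3*s + 17.46 = 0 → Poles: -1.5 + 3.9j, -1.5 - 3.9j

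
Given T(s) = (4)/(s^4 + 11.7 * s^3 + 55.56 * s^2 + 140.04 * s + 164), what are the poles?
Set denominator = 0: s^4 + 11.7*s^3 + 55.56*s^2 + 140.04*s + 164 = (s + 4.1)(s + 4)(s^2 + 3.6*s + 10) = 0 → Poles: -1.8 + 2.6j, -1.8 - 2.6j, -4, -4.1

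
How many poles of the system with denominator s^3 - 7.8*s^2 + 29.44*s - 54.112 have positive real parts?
s^3 - 7.8*s^2 + 29.44*s - 54.112 = (s - 3.8)(s^2 - 4*s + 14.24). Poles: 2 + 3.2j, 2 - 3.2j, 3.8. RHP poles (Re>0): 3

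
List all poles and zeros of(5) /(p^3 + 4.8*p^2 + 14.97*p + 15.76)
Set denominator = 0: p^3 + 4.8*p^2 + 14.97*p + 15.76 = (p + 1.6)(p^2 + 3.2*p + 9.85) = 0 → Poles: -1.6, -1.6 + 2.7j, -1.6 - 2.7j
Numerator is a nonzero constant (5) → Zeros: none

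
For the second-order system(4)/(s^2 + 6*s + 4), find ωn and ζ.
Standard form: ωn²/(s²+2ζωn·s+ωn²).
const=4=ωn² → ωn=2, s coeff=6=2ζωn → ζ=1.5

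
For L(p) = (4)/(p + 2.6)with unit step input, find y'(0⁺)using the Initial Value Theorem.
IVT: y'(0⁺) = lim_{p→∞} p²·Y(p) = lim_{p→∞} p·L(p).
deg(num) = 0, deg(den) = 1, relative degree = 1, so p·L(p) → (leading num)/(leading den) = 4/1 = 4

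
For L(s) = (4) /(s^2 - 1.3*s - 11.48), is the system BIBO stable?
Denominator: s^2 - 1.3*s - 11.48 = (s - 4.1)(s + 2.8). Poles: -2.8, 4.1. All Re(p)<0: No (unstable)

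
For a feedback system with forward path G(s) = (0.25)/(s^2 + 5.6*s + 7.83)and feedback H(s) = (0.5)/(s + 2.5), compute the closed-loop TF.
Closed-loop T = G/(1+GH).
Numerator: G_num * H_den = 0.25*s + 0.625.
Denominator: G_den * H_den + G_num * H_num = (s^3 + 8.1*s^2 + 21.83*s + 19.575) + (0.125) = s^3 + 8.1*s^2 + 21.83*s + 19.7.
T(s) = (0.25*s + 0.625)/(s^3 + 8.1*s^2 + 21.83*s + 19.7)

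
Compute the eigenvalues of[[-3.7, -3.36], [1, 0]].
Eigenvalues solve det(λI - A) = 0.
Characteristic polynomial: λ^2 + 3.7*λ + 3.36 = 0.
Factor: (λ + 2.1)(λ + 1.6) = 0.
Roots: -1.6, -2.1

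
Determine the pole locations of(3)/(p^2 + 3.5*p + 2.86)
Set denominator = 0: p^2 + 3.5*p + 2.86 = (p + 2.2)(p + 1.3) = 0 → Poles: -1.3, -2.2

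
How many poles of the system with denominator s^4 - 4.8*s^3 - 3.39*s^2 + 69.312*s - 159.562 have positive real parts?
s^4 - 4.8*s^3 - 3.39*s^2 + 69.312*s - 159.562 = (s - 3.8)(s + 3.8)(s^2 - 4.8*s + 11.05). Poles: -3.8, 2.4 + 2.3j, 2.4 - 2.3j, 3.8. RHP poles (Re>0): 3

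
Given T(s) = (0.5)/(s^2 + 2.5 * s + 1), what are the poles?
Set denominator = 0: s^2 + 2.5*s + 1 = (s + 2)(s + 0.5) = 0 → Poles: -0.5, -2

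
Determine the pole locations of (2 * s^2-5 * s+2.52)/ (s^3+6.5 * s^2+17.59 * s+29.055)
Set denominator = 0: s^3 + 6.5*s^2 + 17.59*s + 29.055 = (s + 3.9)(s^2 + 2.6*s + 7.45) = 0 → Poles: -1.3 + 2.4j, -1.3 - 2.4j, -3.9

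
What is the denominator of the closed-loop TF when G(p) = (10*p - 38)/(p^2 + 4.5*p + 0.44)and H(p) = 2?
Characteristic poly = G_den * H_den + G_num * H_num = (p^2 + 4.5*p + 0.44) + (20*p - 76) = p^2 + 24.5*p - 75.56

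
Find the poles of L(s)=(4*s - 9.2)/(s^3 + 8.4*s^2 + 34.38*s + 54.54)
Set denominator = 0: s^3 + 8.4*s^2 + 34.38*s + 54.54 = (s + 3)(s^2 + 5.4*s + 18.18) = 0 → Poles: -2.7 + 3.3j, -2.7 - 3.3j, -3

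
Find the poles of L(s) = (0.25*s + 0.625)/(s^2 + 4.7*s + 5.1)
Set denominator = 0: s^2 + 4.7*s + 5.1 = (s + 3)(s + 1.7) = 0 → Poles: -1.7, -3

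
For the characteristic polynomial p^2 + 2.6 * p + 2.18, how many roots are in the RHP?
Poles: -1.3 + 0.7j, -1.3 - 0.7j. RHP poles (Re>0): 0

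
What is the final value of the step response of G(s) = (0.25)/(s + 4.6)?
FVT: lim_{t→∞} y(t) = lim_{s→0} s*Y(s) where Y(s) = G(s)/s.
= lim_{s→0} G(s) = G(0) = num(0)/den(0) = 0.25/4.6 = 0.05435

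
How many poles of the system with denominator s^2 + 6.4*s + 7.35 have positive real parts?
s^2 + 6.4*s + 7.35 = (s + 4.9)(s + 1.5). Poles: -1.5, -4.9. RHP poles (Re>0): 0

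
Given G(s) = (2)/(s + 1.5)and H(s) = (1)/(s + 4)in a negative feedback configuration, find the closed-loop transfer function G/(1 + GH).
Closed-loop T = G/(1+GH).
Numerator: G_num * H_den = 2*s + 8.
Denominator: G_den * H_den + G_num * H_num = (s^2 + 5.5*s + 6) + (2) = s^2 + 5.5*s + 8.
T(s) = (2*s + 8)/(s^2 + 5.5*s + 8)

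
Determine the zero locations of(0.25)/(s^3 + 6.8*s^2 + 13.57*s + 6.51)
Numerator is a nonzero constant (0.25) → Zeros: none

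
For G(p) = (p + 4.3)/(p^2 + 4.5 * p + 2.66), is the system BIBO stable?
Denominator: p^2 + 4.5*p + 2.66 = (p + 0.7)(p + 3.8). Poles: -0.7, -3.8. All Re(p)<0: Yes (stable)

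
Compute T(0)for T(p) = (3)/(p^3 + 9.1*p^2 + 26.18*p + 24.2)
DC gain = T(0) = num(0)/den(0) = 3/24.2 = 0.124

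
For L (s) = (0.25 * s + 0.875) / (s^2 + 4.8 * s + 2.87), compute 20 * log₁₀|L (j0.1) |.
Substitute s = j*0.1: L(j0.1) = 0.298989 - 0.0414388j.
|L(j0.1)| = sqrt(Re² + Im²) = 0.3018.
20*log₁₀(0.3018) = -10.40 dB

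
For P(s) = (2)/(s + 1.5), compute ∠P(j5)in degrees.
Substitute s = j*5: P(j5) = 0.110092 - 0.366972j.
∠P(j5) = atan2(Im, Re) = atan2(-0.366972, 0.110092) = -73.30°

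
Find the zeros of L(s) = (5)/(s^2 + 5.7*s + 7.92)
Numerator is a nonzero constant (5) → Zeros: none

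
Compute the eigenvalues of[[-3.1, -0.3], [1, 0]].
Eigenvalues solve det(λI - A) = 0.
Characteristic polynomial: λ^2 + 3.1*λ + 0.3 = 0.
Factor: (λ + 3)(λ + 0.1) = 0.
Roots: -0.1, -3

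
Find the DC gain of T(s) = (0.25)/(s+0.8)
DC gain = T(0) = num(0)/den(0) = 0.25/0.8 = 0.3125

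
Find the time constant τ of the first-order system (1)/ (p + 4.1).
First-order system: τ = -1/pole. Pole = -4.1. τ = -1/(-4.1) = 0.2439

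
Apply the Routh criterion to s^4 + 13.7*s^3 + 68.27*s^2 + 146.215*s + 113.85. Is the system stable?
Routh array:
s^4: [1, 68.27, 113.85]; s^3: [13.7, 146.215]; s^2: [57.5974, 113.85]; s^1: [119.135]; s^0: [113.85]
First column: [1, 13.7, 57.5974, 119.135, 113.85]. Sign changes = 0.
Yes, stable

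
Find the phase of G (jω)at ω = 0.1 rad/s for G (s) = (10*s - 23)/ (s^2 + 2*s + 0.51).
Substitute s = j*0.1: G(j0.1) = -38.9655 + 17.5862j.
∠G(j0.1) = atan2(Im, Re) = atan2(17.5862, -38.9655) = 155.71°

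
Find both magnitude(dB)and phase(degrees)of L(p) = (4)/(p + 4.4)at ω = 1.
Substitute p = j*1: L(j1) = 0.86444 - 0.196464j.
|L| = 20*log₁₀(sqrt(Re²+Im²)) = -1.05 dB.
∠L = atan2(Im, Re) = -12.80°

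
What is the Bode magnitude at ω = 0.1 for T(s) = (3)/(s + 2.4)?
Substitute s = j*0.1: T(j0.1) = 1.24783 - 0.0519931j.
|T(j0.1)| = sqrt(Re² + Im²) = 1.249.
20*log₁₀(1.249) = 1.93 dB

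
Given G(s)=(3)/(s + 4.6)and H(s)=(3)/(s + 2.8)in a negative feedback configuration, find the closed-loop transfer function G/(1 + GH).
Closed-loop T = G/(1+GH).
Numerator: G_num * H_den = 3*s + 8.4.
Denominator: G_den * H_den + G_num * H_num = (s^2 + 7.4*s + 12.88) + (9) = s^2 + 7.4*s + 21.88.
T(s) = (3*s + 8.4)/(s^2 + 7.4*s + 21.88)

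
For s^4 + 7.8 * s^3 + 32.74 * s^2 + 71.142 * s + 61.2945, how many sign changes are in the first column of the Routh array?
Routh array:
s^4: [1, 32.74, 61.2945]; s^3: [7.8, 71.142]; s^2: [23.6192, 61.2945]; s^1: [50.9001]; s^0: [61.2945]
First column: [1, 7.8, 23.6192, 50.9001, 61.2945]. Sign changes = 0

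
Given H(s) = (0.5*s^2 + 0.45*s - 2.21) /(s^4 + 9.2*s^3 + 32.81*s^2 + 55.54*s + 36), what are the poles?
Set denominator = 0: s^4 + 9.2*s^3 + 32.81*s^2 + 55.54*s + 36 = (s + 3.6)(s + 1.6)(s^2 + 4*s + 6.25) = 0 → Poles: -1.6, -2 + 1.5j, -2 - 1.5j, -3.6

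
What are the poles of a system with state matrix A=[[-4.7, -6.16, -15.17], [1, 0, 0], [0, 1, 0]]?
Eigenvalues solve det(λI - A) = 0.
Characteristic polynomial: λ^3 + 4.7*λ^2 + 6.16*λ + 15.17 = 0.
Factor: (λ + 4.1)(λ^2 + 0.6*λ + 3.7) = 0.
Roots: -0.3 + 1.9j, -0.3 - 1.9j, -4.1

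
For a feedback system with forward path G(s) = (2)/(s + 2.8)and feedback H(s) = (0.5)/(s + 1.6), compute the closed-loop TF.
Closed-loop T = G/(1+GH).
Numerator: G_num * H_den = 2*s + 3.2.
Denominator: G_den * H_den + G_num * H_num = (s^2 + 4.4*s + 4.48) + (1) = s^2 + 4.4*s + 5.48.
T(s) = (2*s + 3.2)/(s^2 + 4.4*s + 5.48)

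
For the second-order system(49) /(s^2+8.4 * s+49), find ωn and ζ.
Standard form: ωn²/(s²+2ζωn·s+ωn²).
const=49=ωn² → ωn=7, s coeff=8.4=2ζωn → ζ=0.6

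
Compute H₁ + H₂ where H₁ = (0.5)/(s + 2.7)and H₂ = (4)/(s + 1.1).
Parallel: H = H₁ + H₂ = (n₁·d₂ + n₂·d₁)/(d₁·d₂).
n₁·d₂ = 0.5*s + 0.55. n₂·d₁ = 4*s + 10.8. Sum = 4.5*s + 11.35. d₁·d₂ = s^2 + 3.8*s + 2.97.
H(s) = (4.5*s + 11.35)/(s^2 + 3.8*s + 2.97)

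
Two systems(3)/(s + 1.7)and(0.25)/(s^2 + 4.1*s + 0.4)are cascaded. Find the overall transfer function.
Series: H = H₁ · H₂ = (n₁·n₂)/(d₁·d₂).
Num: n₁·n₂ = 0.75. Den: d₁·d₂ = s^3 + 5.8*s^2 + 7.37*s + 0.68.
H(s) = (0.75)/(s^3 + 5.8*s^2 + 7.37*s + 0.68)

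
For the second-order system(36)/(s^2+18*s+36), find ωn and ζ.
Standard form: ωn²/(s²+2ζωn·s+ωn²).
const=36=ωn² → ωn=6, s coeff=18=2ζωn → ζ=1.5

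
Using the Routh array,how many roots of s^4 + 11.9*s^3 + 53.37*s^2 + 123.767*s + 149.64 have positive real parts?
Routh array:
s^4: [1, 53.37, 149.64]; s^3: [11.9, 123.767]; s^2: [42.9694, 149.64]; s^1: [82.3255]; s^0: [149.64]
First column: [1, 11.9, 42.9694, 82.3255, 149.64]. Sign changes = RHP roots = 0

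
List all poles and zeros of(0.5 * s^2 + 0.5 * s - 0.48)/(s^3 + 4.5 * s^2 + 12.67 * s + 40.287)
Set denominator = 0: s^3 + 4.5*s^2 + 12.67*s + 40.287 = (s + 3.9)(s^2 + 0.6*s + 10.33) = 0 → Poles: -0.3 + 3.2j, -0.3 - 3.2j, -3.9
Set numerator = 0: 0.5*s^2 + 0.5*s - 0.48 = 0.5*(s - 0.6)(s + 1.6) = 0 → Zeros: -1.6, 0.6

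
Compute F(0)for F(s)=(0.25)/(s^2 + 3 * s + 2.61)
DC gain = F(0) = num(0)/den(0) = 0.25/2.61 = 0.09579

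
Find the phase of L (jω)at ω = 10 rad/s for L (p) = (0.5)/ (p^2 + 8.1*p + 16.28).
Substitute p = j*10: L(j10) = -0.00308474 - 0.00298452j.
∠L(j10) = atan2(Im, Re) = atan2(-0.00298452, -0.00308474) = -135.95°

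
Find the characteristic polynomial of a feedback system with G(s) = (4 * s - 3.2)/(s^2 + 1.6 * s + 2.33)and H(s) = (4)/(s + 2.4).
Characteristic poly = G_den * H_den + G_num * H_num = (s^3 + 4*s^2 + 6.17*s + 5.592) + (16*s - 12.8) = s^3 + 4*s^2 + 22.17*s - 7.208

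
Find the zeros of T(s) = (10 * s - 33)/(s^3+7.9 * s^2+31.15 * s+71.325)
Set numerator = 0: 10*s - 33 = 0 → Zeros: 3.3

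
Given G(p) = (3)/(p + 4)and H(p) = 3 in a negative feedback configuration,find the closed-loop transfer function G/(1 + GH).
Closed-loop T = G/(1+GH).
Numerator: G_num * H_den = 3.
Denominator: G_den * H_den + G_num * H_num = (p + 4) + (9) = p + 13.
T(p) = (3)/(p + 13)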